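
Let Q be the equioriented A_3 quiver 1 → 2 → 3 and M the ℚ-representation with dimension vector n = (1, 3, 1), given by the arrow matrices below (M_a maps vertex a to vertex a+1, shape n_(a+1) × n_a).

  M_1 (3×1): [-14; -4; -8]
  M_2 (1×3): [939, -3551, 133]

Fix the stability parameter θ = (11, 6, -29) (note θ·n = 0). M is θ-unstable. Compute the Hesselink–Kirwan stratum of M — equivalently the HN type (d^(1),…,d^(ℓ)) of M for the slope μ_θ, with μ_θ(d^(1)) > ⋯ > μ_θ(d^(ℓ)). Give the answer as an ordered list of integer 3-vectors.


Barcode: M ≅ I[1,3], I[2,2]^2. HN layers by μ_θ (2 steps, strictly decreasing):
  μ^(1)=6; μ^(2)=-4

((0, 2, 0); (1, 1, 1))


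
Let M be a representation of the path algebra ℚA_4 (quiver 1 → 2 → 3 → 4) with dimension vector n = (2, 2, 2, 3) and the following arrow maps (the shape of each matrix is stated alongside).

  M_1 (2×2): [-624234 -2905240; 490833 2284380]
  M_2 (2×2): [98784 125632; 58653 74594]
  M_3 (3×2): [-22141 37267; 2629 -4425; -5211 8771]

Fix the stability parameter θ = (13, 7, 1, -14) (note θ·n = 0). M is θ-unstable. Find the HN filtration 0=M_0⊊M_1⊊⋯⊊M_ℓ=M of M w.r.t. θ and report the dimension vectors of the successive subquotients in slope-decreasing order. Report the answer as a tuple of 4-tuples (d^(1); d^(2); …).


Via rank(M_{q-1}∘⋯∘M_p): M ≅ I[1,1], I[1,2], I[2,4], I[3,4], I[4,4].
μ_θ-semistable layers: μ^(1)=13; μ^(2)=10; μ^(3)=-2; μ^(4)=-13/2; μ^(5)=-14

((1, 0, 0, 0); (1, 1, 0, 0); (0, 1, 1, 1); (0, 0, 1, 1); (0, 0, 0, 1))


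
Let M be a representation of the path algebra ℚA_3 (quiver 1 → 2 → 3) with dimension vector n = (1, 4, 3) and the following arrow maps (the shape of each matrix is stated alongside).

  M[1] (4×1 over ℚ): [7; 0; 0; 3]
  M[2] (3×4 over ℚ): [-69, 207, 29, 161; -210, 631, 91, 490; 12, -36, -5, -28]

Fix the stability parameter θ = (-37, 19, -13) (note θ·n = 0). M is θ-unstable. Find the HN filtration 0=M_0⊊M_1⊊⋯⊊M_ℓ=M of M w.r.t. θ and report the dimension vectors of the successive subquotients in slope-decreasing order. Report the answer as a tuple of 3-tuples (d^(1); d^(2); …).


Via rank(M_{q-1}∘⋯∘M_p): M ≅ I[1,2], I[2,3]^3.
μ_θ-semistable layers: μ^(1)=19; μ^(2)=3; μ^(3)=-37

((0, 1, 0); (0, 3, 3); (1, 0, 0))


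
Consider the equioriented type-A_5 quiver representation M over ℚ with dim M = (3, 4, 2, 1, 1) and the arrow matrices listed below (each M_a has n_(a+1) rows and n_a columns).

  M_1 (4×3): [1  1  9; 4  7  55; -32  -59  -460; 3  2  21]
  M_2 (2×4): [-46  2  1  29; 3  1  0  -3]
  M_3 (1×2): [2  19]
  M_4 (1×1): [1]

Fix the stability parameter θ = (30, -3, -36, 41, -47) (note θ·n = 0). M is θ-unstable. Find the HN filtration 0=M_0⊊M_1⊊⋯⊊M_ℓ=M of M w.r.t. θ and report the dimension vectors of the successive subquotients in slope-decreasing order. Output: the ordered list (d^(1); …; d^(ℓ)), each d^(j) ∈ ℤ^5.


Via rank(M_{q-1}∘⋯∘M_p): M ≅ I[1,2], I[1,3], I[1,5], I[2,2].
μ_θ-semistable layers: μ^(1)=27/2; μ^(2)=-3

((1, 1, 0, 0, 0); (2, 3, 2, 1, 1))


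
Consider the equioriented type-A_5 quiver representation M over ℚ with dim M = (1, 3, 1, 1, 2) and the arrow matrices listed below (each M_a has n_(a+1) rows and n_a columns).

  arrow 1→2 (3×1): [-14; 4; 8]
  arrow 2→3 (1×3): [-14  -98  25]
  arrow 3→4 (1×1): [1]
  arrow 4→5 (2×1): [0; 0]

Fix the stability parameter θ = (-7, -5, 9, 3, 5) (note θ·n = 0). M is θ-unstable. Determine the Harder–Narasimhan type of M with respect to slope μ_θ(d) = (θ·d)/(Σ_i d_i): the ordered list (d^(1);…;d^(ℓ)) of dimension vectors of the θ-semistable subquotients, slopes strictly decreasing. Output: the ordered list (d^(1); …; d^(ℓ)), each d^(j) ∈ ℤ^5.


Via rank(M_{q-1}∘⋯∘M_p): M ≅ I[1,4], I[2,2]^2, I[5,5]^2.
μ_θ-semistable layers: μ^(1)=6; μ^(2)=5; μ^(3)=-5; μ^(4)=-7

((0, 0, 1, 1, 0); (0, 0, 0, 0, 2); (0, 3, 0, 0, 0); (1, 0, 0, 0, 0))


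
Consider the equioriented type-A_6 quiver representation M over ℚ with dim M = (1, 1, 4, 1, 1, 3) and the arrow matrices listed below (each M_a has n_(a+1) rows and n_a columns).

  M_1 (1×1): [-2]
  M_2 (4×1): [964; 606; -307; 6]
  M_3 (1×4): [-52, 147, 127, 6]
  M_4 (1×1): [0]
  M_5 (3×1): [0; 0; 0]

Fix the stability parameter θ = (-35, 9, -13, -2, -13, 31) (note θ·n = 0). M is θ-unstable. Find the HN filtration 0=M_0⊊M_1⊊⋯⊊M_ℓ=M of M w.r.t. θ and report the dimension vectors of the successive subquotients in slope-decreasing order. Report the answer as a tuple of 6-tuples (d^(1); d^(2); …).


Interval decomposition of M: I[1,4], I[3,3]^3, I[5,5], I[6,6]^3.
HN type (ℓ=4): μ^(1)=31; μ^(2)=-2; μ^(3)=-13; μ^(4)=-35

((0, 0, 0, 0, 0, 3); (0, 1, 1, 1, 0, 0); (0, 0, 3, 0, 1, 0); (1, 0, 0, 0, 0, 0))


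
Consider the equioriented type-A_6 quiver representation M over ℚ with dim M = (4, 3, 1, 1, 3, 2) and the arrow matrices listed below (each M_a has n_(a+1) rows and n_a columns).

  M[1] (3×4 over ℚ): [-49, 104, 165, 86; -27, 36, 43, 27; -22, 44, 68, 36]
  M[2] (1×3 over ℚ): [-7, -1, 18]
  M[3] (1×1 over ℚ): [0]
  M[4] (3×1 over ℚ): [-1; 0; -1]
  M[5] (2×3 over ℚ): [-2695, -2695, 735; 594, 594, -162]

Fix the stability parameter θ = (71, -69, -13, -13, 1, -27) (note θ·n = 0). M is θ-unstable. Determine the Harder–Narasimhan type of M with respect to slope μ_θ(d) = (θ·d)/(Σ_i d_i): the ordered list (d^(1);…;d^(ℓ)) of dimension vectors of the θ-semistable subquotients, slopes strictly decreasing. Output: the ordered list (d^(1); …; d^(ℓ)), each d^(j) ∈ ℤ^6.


Via rank(M_{q-1}∘⋯∘M_p): M ≅ I[1,1], I[1,2]^2, I[1,3], I[4,6], I[5,5]^2, I[6,6].
μ_θ-semistable layers: μ^(1)=71; μ^(2)=1; μ^(3)=-11/3; μ^(4)=-13; μ^(5)=-27

((1, 0, 0, 0, 0, 0); (2, 2, 0, 0, 2, 0); (1, 1, 1, 0, 0, 0); (0, 0, 0, 1, 1, 1); (0, 0, 0, 0, 0, 1))


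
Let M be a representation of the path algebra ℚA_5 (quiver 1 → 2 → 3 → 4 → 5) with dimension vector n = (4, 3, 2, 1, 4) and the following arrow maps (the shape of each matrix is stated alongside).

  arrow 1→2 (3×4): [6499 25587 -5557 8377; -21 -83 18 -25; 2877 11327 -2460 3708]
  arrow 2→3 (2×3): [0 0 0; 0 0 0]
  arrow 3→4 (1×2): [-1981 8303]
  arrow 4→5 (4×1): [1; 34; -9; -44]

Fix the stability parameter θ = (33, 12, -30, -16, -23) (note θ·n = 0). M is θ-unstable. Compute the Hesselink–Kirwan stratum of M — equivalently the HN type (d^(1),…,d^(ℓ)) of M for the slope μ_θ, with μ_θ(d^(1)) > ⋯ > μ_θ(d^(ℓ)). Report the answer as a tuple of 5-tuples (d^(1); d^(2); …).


Barcode: M ≅ I[1,1], I[1,2]^3, I[3,3], I[3,5], I[5,5]^3. HN layers by μ_θ (5 steps, strictly decreasing):
  μ^(1)=33; μ^(2)=45/2; μ^(3)=-39/2; μ^(4)=-23; μ^(5)=-30

((1, 0, 0, 0, 0); (3, 3, 0, 0, 0); (0, 0, 0, 1, 1); (0, 0, 0, 0, 3); (0, 0, 2, 0, 0))


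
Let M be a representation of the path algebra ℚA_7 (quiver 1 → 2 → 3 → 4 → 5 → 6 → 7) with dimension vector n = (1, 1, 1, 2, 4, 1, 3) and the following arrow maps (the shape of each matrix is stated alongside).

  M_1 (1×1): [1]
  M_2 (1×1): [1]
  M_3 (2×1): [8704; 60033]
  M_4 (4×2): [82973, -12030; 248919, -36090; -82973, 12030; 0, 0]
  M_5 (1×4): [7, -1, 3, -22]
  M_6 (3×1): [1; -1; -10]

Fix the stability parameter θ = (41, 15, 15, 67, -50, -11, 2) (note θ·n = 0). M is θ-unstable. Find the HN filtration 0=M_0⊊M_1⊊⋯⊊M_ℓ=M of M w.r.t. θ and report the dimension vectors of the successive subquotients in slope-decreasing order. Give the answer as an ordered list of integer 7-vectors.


Via rank(M_{q-1}∘⋯∘M_p): M ≅ I[1,7], I[4,4], I[5,5]^3, I[7,7]^2.
μ_θ-semistable layers: μ^(1)=67; μ^(2)=79/7; μ^(3)=2; μ^(4)=-50

((0, 0, 0, 1, 0, 0, 0); (1, 1, 1, 1, 1, 1, 1); (0, 0, 0, 0, 0, 0, 2); (0, 0, 0, 0, 3, 0, 0))


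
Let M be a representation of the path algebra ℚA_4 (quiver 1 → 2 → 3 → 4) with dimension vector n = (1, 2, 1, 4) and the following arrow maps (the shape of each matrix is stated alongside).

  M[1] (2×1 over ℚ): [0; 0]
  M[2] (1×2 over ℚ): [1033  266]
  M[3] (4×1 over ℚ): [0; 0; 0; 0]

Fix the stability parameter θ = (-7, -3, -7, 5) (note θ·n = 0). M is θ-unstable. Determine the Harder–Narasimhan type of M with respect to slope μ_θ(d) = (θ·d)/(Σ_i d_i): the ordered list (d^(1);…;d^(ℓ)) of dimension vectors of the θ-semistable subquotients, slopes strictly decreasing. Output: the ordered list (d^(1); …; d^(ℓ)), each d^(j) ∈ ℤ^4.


Via rank(M_{q-1}∘⋯∘M_p): M ≅ I[1,1], I[2,2], I[2,3], I[4,4]^4.
μ_θ-semistable layers: μ^(1)=5; μ^(2)=-3; μ^(3)=-5; μ^(4)=-7

((0, 0, 0, 4); (0, 1, 0, 0); (0, 1, 1, 0); (1, 0, 0, 0))


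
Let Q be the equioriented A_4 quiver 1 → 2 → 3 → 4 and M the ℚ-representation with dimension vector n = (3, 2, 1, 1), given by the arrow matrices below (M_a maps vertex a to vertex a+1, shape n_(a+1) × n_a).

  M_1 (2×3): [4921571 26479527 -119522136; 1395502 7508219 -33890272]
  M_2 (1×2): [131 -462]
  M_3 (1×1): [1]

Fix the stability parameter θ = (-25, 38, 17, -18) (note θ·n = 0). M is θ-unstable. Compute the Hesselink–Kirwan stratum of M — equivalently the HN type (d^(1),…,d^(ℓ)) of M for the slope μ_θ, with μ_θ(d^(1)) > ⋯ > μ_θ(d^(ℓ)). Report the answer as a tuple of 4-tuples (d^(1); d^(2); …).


Via rank(M_{q-1}∘⋯∘M_p): M ≅ I[1,1], I[1,2], I[1,4].
μ_θ-semistable layers: μ^(1)=38; μ^(2)=37/3; μ^(3)=-25

((0, 1, 0, 0); (0, 1, 1, 1); (3, 0, 0, 0))


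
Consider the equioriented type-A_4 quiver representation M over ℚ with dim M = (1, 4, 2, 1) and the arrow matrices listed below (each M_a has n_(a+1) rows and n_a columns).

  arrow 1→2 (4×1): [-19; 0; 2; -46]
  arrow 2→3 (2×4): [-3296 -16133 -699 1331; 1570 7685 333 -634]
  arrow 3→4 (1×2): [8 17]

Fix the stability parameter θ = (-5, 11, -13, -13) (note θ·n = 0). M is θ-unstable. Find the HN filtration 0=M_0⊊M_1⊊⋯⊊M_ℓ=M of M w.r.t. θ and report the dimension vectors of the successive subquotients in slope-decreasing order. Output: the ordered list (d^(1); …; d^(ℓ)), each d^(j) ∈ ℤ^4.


Via rank(M_{q-1}∘⋯∘M_p): M ≅ I[1,2], I[2,2], I[2,3], I[2,4].
μ_θ-semistable layers: μ^(1)=11; μ^(2)=-1; μ^(3)=-5

((0, 2, 0, 0); (0, 1, 1, 0); (1, 1, 1, 1))


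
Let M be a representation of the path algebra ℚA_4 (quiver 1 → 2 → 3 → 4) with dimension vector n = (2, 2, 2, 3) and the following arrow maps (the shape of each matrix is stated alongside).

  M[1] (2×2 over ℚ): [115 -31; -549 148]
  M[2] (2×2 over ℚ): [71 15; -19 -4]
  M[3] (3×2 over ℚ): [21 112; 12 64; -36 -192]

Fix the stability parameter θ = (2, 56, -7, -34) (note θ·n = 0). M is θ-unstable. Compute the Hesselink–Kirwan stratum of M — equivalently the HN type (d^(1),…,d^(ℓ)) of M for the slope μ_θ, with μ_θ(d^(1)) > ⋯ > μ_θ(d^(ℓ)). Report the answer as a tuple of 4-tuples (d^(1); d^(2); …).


Barcode: M ≅ I[1,3], I[1,4], I[4,4]^2. HN layers by μ_θ (4 steps, strictly decreasing):
  μ^(1)=49/2; μ^(2)=5; μ^(3)=2; μ^(4)=-34

((0, 1, 1, 0); (0, 1, 1, 1); (2, 0, 0, 0); (0, 0, 0, 2))


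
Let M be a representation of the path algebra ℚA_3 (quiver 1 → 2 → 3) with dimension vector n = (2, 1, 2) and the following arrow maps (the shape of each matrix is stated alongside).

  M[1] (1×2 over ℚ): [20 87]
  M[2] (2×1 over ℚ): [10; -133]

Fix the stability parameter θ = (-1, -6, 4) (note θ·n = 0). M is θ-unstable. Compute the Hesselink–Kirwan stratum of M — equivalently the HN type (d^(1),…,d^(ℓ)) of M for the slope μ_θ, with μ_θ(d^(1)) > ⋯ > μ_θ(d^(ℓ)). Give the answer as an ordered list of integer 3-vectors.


Via rank(M_{q-1}∘⋯∘M_p): M ≅ I[1,1], I[1,3], I[3,3].
μ_θ-semistable layers: μ^(1)=4; μ^(2)=-1; μ^(3)=-7/2

((0, 0, 2); (1, 0, 0); (1, 1, 0))


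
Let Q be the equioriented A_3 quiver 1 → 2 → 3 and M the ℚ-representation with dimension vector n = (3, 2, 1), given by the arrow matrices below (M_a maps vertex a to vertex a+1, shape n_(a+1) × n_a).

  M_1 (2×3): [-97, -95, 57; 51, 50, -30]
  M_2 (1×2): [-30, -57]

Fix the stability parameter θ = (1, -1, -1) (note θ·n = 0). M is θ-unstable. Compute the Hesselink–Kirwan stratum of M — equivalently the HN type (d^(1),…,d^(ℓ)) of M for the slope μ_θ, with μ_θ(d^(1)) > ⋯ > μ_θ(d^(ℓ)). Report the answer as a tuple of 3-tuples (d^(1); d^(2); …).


Via rank(M_{q-1}∘⋯∘M_p): M ≅ I[1,1], I[1,2], I[1,3].
μ_θ-semistable layers: μ^(1)=1; μ^(2)=0; μ^(3)=-1/3

((1, 0, 0); (1, 1, 0); (1, 1, 1))


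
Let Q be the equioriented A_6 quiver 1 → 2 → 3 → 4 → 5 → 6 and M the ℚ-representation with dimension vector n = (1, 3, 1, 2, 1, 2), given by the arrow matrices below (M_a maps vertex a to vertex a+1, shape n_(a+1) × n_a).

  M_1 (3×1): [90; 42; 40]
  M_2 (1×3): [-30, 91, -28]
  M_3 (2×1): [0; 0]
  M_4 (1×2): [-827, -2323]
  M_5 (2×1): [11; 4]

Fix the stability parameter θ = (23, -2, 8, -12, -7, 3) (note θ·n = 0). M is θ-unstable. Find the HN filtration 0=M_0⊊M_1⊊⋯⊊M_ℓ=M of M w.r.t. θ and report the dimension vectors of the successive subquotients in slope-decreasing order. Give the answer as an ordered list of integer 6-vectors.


Barcode: M ≅ I[1,3], I[2,2]^2, I[4,4], I[4,6], I[6,6]. HN layers by μ_θ (5 steps, strictly decreasing):
  μ^(1)=29/3; μ^(2)=3; μ^(3)=-2; μ^(4)=-7; μ^(5)=-12

((1, 1, 1, 0, 0, 0); (0, 0, 0, 0, 0, 2); (0, 2, 0, 0, 0, 0); (0, 0, 0, 0, 1, 0); (0, 0, 0, 2, 0, 0))


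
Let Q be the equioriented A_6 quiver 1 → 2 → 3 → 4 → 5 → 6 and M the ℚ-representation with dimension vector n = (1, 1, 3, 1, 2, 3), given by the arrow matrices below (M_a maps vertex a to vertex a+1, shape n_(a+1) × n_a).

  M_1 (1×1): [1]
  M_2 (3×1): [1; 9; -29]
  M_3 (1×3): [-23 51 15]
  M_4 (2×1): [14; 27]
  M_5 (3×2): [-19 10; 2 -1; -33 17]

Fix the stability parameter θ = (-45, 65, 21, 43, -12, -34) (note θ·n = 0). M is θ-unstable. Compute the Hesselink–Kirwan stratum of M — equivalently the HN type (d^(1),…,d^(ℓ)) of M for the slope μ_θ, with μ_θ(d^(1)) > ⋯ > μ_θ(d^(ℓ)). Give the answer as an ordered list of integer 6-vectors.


Via rank(M_{q-1}∘⋯∘M_p): M ≅ I[1,6], I[3,3]^2, I[5,6], I[6,6].
μ_θ-semistable layers: μ^(1)=21; μ^(2)=83/5; μ^(3)=-23; μ^(4)=-34; μ^(5)=-45

((0, 0, 2, 0, 0, 0); (0, 1, 1, 1, 1, 1); (0, 0, 0, 0, 1, 1); (0, 0, 0, 0, 0, 1); (1, 0, 0, 0, 0, 0))


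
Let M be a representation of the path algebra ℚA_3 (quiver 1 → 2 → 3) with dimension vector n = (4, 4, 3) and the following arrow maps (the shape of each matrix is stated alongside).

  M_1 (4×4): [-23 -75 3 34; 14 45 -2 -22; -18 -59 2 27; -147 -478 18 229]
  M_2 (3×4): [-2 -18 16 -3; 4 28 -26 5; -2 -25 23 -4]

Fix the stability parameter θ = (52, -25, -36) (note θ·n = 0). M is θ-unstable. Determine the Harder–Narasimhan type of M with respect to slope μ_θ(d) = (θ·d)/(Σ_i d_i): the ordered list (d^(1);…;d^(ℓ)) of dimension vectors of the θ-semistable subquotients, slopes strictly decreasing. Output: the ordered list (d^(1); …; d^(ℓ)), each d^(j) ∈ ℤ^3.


Via rank(M_{q-1}∘⋯∘M_p): M ≅ I[1,2], I[1,3]^3.
μ_θ-semistable layers: μ^(1)=27/2; μ^(2)=-3

((1, 1, 0); (3, 3, 3))


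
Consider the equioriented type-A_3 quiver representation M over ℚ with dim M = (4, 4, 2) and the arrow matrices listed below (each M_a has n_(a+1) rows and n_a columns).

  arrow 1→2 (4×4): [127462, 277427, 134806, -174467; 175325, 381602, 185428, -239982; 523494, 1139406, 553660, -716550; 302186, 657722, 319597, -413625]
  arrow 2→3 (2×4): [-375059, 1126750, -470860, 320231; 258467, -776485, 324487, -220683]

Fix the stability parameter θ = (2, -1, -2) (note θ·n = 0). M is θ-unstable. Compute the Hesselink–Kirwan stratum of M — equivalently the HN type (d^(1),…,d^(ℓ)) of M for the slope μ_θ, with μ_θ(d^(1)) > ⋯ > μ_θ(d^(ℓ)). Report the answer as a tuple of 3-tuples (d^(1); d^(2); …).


Via rank(M_{q-1}∘⋯∘M_p): M ≅ I[1,1], I[1,2], I[1,3]^2, I[2,2].
μ_θ-semistable layers: μ^(1)=2; μ^(2)=1/2; μ^(3)=-1/3; μ^(4)=-1

((1, 0, 0); (1, 1, 0); (2, 2, 2); (0, 1, 0))


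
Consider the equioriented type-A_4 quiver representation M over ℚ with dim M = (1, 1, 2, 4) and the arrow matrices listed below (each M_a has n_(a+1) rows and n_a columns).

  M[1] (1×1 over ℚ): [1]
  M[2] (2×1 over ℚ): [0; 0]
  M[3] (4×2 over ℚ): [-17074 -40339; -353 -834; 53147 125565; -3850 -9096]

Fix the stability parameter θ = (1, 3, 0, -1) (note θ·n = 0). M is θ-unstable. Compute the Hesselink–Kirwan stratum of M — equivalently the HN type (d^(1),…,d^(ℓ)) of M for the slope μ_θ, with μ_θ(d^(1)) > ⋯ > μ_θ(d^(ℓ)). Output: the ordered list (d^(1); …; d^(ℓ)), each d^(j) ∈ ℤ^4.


Barcode: M ≅ I[1,2], I[3,4]^2, I[4,4]^2. HN layers by μ_θ (4 steps, strictly decreasing):
  μ^(1)=3; μ^(2)=1; μ^(3)=-1/2; μ^(4)=-1

((0, 1, 0, 0); (1, 0, 0, 0); (0, 0, 2, 2); (0, 0, 0, 2))


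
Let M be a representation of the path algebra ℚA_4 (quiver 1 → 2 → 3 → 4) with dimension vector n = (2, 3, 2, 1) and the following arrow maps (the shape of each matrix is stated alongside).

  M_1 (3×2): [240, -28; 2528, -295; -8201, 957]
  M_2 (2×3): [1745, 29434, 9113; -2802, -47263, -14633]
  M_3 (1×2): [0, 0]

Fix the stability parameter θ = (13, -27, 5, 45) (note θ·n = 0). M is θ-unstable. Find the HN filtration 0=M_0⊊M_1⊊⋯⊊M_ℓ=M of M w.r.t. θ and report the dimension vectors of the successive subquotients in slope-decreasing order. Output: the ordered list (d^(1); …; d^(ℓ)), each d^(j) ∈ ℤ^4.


Barcode: M ≅ I[1,3]^2, I[2,2], I[4,4]. HN layers by μ_θ (4 steps, strictly decreasing):
  μ^(1)=45; μ^(2)=5; μ^(3)=-7; μ^(4)=-27

((0, 0, 0, 1); (0, 0, 2, 0); (2, 2, 0, 0); (0, 1, 0, 0))


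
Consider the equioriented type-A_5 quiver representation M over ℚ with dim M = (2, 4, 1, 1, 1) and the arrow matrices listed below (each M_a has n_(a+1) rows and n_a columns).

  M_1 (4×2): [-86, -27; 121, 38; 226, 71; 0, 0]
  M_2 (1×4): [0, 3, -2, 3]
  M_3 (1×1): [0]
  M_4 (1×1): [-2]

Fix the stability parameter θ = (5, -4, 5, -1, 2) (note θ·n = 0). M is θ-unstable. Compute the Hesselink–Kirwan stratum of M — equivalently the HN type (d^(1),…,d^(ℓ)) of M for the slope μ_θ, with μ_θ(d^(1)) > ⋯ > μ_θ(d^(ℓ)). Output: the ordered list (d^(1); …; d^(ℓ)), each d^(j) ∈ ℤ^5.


Interval decomposition of M: I[1,2], I[1,3], I[2,2]^2, I[4,5].
HN type (ℓ=5): μ^(1)=5; μ^(2)=2; μ^(3)=1/2; μ^(4)=-1; μ^(5)=-4

((0, 0, 1, 0, 0); (0, 0, 0, 0, 1); (2, 2, 0, 0, 0); (0, 0, 0, 1, 0); (0, 2, 0, 0, 0))


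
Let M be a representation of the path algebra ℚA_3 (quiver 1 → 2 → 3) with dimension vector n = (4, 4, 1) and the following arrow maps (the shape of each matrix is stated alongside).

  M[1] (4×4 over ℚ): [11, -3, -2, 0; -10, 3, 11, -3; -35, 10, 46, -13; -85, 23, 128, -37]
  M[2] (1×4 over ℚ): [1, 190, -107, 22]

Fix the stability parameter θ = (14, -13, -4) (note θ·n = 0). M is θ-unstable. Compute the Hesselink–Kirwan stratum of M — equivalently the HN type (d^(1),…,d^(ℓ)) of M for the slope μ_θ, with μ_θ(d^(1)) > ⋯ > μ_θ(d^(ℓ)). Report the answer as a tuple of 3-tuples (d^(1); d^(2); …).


Interval decomposition of M: I[1,2]^3, I[1,3].
HN type (ℓ=2): μ^(1)=1/2; μ^(2)=-1

((3, 3, 0); (1, 1, 1))


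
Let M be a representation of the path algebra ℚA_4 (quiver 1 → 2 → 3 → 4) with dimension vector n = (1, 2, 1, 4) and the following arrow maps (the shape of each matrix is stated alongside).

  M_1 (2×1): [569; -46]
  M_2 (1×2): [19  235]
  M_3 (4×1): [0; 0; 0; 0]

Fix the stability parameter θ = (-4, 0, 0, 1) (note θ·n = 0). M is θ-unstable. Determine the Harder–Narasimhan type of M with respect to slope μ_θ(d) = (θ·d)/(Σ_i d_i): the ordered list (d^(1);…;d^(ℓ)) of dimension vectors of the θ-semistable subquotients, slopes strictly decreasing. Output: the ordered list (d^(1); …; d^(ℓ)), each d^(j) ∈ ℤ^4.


Barcode: M ≅ I[1,3], I[2,2], I[4,4]^4. HN layers by μ_θ (3 steps, strictly decreasing):
  μ^(1)=1; μ^(2)=0; μ^(3)=-4

((0, 0, 0, 4); (0, 2, 1, 0); (1, 0, 0, 0))


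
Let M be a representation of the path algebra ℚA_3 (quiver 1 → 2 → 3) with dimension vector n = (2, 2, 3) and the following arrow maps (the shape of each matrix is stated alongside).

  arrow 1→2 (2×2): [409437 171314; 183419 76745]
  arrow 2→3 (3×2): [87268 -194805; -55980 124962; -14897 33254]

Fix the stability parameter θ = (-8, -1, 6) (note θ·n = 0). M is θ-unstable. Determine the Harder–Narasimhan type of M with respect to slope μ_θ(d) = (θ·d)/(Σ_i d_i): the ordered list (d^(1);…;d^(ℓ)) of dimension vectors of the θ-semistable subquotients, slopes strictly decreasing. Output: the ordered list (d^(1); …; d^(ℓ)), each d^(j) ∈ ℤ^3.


Interval decomposition of M: I[1,3]^2, I[3,3].
HN type (ℓ=3): μ^(1)=6; μ^(2)=-1; μ^(3)=-8

((0, 0, 3); (0, 2, 0); (2, 0, 0))


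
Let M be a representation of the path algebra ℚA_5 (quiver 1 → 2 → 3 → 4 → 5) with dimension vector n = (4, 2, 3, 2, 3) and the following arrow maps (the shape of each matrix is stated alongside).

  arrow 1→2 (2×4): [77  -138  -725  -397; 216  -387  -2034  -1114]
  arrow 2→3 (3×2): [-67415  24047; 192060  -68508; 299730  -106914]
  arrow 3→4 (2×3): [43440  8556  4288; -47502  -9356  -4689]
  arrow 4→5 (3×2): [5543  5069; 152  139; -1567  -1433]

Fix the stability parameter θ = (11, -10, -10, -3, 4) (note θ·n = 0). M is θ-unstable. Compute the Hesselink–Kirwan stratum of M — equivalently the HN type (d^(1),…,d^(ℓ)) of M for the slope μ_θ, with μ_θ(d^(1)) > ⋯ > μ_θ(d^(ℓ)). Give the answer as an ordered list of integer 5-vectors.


Via rank(M_{q-1}∘⋯∘M_p): M ≅ I[1,1]^2, I[1,2], I[1,3], I[3,5]^2, I[5,5].
μ_θ-semistable layers: μ^(1)=11; μ^(2)=4; μ^(3)=1/2; μ^(4)=-3; μ^(5)=-10

((2, 0, 0, 0, 0); (0, 0, 0, 0, 3); (1, 1, 0, 0, 0); (1, 1, 1, 2, 0); (0, 0, 2, 0, 0))


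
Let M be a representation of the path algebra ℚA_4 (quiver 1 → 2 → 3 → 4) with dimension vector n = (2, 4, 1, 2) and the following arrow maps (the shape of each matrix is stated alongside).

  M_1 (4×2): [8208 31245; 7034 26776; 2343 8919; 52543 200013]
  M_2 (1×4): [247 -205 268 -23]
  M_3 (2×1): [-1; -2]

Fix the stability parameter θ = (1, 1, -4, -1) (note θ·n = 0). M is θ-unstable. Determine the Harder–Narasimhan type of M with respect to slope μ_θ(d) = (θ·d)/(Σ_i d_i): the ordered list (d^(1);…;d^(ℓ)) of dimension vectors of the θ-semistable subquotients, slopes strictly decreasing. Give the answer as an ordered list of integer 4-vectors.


Barcode: M ≅ I[1,2], I[1,4], I[2,2]^2, I[4,4]. HN layers by μ_θ (3 steps, strictly decreasing):
  μ^(1)=1; μ^(2)=-3/4; μ^(3)=-1

((1, 3, 0, 0); (1, 1, 1, 1); (0, 0, 0, 1))


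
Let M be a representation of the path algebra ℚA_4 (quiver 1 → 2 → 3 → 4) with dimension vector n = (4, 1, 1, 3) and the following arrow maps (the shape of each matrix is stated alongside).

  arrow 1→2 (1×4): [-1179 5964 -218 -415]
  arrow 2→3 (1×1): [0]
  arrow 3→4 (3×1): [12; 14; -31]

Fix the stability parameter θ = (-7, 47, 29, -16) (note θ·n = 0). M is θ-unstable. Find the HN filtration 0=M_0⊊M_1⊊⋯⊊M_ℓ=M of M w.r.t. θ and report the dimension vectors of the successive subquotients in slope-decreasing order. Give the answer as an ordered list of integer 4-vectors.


Interval decomposition of M: I[1,1]^3, I[1,2], I[3,4], I[4,4]^2.
HN type (ℓ=4): μ^(1)=47; μ^(2)=13/2; μ^(3)=-7; μ^(4)=-16

((0, 1, 0, 0); (0, 0, 1, 1); (4, 0, 0, 0); (0, 0, 0, 2))


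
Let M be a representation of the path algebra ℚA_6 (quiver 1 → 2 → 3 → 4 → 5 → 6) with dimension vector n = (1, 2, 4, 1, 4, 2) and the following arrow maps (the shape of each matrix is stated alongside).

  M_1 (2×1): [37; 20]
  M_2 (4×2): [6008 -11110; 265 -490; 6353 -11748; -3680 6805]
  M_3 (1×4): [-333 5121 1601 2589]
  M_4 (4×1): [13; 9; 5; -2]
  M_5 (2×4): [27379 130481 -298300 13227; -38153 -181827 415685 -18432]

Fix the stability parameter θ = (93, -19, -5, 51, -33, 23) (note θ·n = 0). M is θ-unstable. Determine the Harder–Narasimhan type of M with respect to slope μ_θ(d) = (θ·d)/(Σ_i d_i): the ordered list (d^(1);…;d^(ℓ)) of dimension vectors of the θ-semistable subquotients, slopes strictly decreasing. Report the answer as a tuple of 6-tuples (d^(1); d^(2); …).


Interval decomposition of M: I[1,6], I[2,3], I[3,3]^2, I[5,5]^2, I[5,6].
HN type (ℓ=5): μ^(1)=23; μ^(2)=87/5; μ^(3)=-5; μ^(4)=-19; μ^(5)=-33

((0, 0, 0, 0, 0, 2); (1, 1, 1, 1, 1, 0); (0, 0, 3, 0, 0, 0); (0, 1, 0, 0, 0, 0); (0, 0, 0, 0, 3, 0))


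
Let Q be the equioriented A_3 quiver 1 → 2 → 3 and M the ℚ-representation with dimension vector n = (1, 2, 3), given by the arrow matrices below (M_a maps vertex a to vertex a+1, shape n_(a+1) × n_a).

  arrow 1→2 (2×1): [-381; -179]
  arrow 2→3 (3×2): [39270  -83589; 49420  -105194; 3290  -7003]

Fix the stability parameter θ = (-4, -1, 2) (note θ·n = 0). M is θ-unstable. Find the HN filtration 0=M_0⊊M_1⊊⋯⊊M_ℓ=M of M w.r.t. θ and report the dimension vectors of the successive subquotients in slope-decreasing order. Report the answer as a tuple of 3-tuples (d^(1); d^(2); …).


Via rank(M_{q-1}∘⋯∘M_p): M ≅ I[1,3], I[2,2], I[3,3]^2.
μ_θ-semistable layers: μ^(1)=2; μ^(2)=-1; μ^(3)=-4

((0, 0, 3); (0, 2, 0); (1, 0, 0))


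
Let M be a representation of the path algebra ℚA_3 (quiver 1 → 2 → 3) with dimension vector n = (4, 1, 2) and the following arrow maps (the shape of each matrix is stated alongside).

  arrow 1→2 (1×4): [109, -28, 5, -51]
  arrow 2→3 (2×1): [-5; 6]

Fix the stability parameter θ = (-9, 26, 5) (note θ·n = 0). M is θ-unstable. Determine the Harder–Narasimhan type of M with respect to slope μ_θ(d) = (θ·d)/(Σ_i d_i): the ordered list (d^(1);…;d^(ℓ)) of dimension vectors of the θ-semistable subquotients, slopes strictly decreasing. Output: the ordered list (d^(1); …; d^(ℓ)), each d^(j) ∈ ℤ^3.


Barcode: M ≅ I[1,1]^3, I[1,3], I[3,3]. HN layers by μ_θ (3 steps, strictly decreasing):
  μ^(1)=31/2; μ^(2)=5; μ^(3)=-9

((0, 1, 1); (0, 0, 1); (4, 0, 0))


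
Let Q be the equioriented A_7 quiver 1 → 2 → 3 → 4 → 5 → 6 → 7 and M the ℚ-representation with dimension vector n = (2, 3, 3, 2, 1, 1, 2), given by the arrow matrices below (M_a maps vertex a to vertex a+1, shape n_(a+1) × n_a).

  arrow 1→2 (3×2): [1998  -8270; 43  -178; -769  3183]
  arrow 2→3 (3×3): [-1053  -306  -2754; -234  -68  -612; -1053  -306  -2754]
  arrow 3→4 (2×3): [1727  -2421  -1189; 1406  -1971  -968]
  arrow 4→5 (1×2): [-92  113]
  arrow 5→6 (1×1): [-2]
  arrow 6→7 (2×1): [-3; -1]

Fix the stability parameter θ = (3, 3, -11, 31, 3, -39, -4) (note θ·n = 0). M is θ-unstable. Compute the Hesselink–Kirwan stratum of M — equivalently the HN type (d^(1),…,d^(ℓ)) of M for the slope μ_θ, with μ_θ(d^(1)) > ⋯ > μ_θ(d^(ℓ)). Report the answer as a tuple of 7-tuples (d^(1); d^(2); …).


Via rank(M_{q-1}∘⋯∘M_p): M ≅ I[1,2], I[1,3], I[2,2], I[3,4], I[3,7], I[7,7].
μ_θ-semistable layers: μ^(1)=31; μ^(2)=3; μ^(3)=-5/3; μ^(4)=-9/4; μ^(5)=-4; μ^(6)=-11

((0, 0, 0, 1, 0, 0, 0); (1, 2, 0, 0, 0, 0, 0); (1, 1, 1, 0, 0, 0, 0); (0, 0, 0, 1, 1, 1, 1); (0, 0, 0, 0, 0, 0, 1); (0, 0, 2, 0, 0, 0, 0))


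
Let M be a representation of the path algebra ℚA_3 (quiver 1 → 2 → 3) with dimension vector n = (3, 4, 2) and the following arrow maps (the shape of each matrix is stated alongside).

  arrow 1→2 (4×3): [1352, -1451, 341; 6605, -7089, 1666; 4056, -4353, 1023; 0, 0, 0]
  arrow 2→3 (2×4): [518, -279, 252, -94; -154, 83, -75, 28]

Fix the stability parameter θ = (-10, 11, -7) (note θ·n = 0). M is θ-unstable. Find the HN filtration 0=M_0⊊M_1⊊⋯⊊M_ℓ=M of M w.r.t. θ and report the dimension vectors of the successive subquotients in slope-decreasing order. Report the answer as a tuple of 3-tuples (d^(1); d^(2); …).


Via rank(M_{q-1}∘⋯∘M_p): M ≅ I[1,1], I[1,3]^2, I[2,2]^2.
μ_θ-semistable layers: μ^(1)=11; μ^(2)=2; μ^(3)=-10

((0, 2, 0); (0, 2, 2); (3, 0, 0))


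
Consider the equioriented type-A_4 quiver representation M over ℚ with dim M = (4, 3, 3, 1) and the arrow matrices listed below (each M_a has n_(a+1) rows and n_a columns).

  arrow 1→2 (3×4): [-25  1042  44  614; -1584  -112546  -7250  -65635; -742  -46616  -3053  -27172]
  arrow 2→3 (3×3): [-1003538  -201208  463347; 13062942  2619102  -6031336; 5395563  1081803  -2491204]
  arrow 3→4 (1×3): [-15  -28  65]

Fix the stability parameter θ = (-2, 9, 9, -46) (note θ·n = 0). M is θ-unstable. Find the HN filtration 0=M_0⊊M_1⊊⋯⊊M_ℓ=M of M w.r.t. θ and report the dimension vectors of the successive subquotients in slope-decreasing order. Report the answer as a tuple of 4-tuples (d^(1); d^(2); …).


Barcode: M ≅ I[1,1], I[1,2], I[1,3], I[1,4], I[3,3]. HN layers by μ_θ (3 steps, strictly decreasing):
  μ^(1)=9; μ^(2)=-2; μ^(3)=-15/2

((0, 2, 2, 0); (3, 0, 0, 0); (1, 1, 1, 1))


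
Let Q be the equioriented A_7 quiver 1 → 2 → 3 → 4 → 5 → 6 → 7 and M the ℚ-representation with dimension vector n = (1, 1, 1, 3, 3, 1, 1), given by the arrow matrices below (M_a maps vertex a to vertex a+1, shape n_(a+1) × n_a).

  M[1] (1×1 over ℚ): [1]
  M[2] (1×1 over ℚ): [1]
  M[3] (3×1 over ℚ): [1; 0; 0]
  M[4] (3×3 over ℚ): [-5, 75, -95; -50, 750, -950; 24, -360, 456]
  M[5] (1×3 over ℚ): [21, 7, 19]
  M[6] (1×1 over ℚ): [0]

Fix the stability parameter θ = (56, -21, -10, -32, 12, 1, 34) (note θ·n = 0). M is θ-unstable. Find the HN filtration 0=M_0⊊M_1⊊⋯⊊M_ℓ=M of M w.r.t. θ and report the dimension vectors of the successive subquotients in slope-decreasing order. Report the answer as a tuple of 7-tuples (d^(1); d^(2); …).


Interval decomposition of M: I[1,6], I[4,4]^2, I[5,5]^2, I[7,7].
HN type (ℓ=5): μ^(1)=34; μ^(2)=12; μ^(3)=13/2; μ^(4)=-7/4; μ^(5)=-32

((0, 0, 0, 0, 0, 0, 1); (0, 0, 0, 0, 2, 0, 0); (0, 0, 0, 0, 1, 1, 0); (1, 1, 1, 1, 0, 0, 0); (0, 0, 0, 2, 0, 0, 0))


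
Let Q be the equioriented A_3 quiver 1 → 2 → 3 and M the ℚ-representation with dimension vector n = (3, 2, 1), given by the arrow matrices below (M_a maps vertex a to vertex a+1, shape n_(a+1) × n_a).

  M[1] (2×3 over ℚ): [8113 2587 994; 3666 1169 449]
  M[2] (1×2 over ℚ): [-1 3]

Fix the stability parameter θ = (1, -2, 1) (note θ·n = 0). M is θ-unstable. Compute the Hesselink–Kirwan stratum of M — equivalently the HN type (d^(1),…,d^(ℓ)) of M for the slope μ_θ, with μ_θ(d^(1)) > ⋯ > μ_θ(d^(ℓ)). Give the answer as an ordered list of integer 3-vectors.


Interval decomposition of M: I[1,1], I[1,2], I[1,3].
HN type (ℓ=2): μ^(1)=1; μ^(2)=-1/2

((1, 0, 1); (2, 2, 0))


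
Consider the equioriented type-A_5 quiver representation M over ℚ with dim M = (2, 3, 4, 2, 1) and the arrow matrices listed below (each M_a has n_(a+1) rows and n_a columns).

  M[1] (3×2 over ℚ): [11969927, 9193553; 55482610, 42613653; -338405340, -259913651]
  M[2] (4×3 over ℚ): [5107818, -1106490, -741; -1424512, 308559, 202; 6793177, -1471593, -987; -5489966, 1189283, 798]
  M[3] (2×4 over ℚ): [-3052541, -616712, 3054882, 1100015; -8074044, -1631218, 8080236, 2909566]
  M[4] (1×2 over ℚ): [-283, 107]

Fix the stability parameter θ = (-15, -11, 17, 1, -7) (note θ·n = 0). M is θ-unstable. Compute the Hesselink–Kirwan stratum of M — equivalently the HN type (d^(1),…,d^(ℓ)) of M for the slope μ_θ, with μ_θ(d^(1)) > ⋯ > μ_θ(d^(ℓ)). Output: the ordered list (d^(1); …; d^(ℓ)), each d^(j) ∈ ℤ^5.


Via rank(M_{q-1}∘⋯∘M_p): M ≅ I[1,3]^2, I[2,5], I[3,4].
μ_θ-semistable layers: μ^(1)=17; μ^(2)=9; μ^(3)=11/3; μ^(4)=-11; μ^(5)=-15

((0, 0, 2, 0, 0); (0, 0, 1, 1, 0); (0, 0, 1, 1, 1); (0, 3, 0, 0, 0); (2, 0, 0, 0, 0))


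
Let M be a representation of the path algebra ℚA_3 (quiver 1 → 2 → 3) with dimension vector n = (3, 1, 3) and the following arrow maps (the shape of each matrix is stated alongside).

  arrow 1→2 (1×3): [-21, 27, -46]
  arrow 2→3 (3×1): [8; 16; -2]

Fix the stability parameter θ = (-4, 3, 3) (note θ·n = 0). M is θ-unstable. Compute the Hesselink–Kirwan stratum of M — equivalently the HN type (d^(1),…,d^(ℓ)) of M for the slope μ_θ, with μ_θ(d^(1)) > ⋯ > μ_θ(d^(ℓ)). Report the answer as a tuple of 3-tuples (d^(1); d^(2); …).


Via rank(M_{q-1}∘⋯∘M_p): M ≅ I[1,1]^2, I[1,3], I[3,3]^2.
μ_θ-semistable layers: μ^(1)=3; μ^(2)=-4

((0, 1, 3); (3, 0, 0))


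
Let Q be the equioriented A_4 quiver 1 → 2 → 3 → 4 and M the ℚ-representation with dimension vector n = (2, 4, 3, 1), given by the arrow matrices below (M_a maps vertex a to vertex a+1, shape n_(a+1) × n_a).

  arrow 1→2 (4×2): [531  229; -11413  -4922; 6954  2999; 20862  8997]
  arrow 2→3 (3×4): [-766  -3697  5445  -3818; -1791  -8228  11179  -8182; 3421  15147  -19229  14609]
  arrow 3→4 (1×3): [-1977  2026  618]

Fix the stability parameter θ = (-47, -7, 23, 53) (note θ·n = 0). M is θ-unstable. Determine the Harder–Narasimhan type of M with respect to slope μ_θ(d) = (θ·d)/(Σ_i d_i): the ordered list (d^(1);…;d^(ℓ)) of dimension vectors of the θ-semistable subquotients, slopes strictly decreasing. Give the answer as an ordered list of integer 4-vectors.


Interval decomposition of M: I[1,3], I[1,4], I[2,2], I[2,3].
HN type (ℓ=4): μ^(1)=53; μ^(2)=23; μ^(3)=-7; μ^(4)=-47

((0, 0, 0, 1); (0, 0, 3, 0); (0, 4, 0, 0); (2, 0, 0, 0))


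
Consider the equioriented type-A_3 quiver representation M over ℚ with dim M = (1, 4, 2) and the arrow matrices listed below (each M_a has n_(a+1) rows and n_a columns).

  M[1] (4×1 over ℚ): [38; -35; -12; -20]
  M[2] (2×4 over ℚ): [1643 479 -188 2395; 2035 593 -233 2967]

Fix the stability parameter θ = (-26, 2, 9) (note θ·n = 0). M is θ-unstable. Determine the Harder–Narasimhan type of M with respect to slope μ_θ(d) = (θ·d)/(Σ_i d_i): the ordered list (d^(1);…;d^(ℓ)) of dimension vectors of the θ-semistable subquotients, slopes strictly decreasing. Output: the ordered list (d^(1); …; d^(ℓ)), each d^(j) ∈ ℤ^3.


Via rank(M_{q-1}∘⋯∘M_p): M ≅ I[1,3], I[2,2]^2, I[2,3].
μ_θ-semistable layers: μ^(1)=9; μ^(2)=2; μ^(3)=-26

((0, 0, 2); (0, 4, 0); (1, 0, 0))


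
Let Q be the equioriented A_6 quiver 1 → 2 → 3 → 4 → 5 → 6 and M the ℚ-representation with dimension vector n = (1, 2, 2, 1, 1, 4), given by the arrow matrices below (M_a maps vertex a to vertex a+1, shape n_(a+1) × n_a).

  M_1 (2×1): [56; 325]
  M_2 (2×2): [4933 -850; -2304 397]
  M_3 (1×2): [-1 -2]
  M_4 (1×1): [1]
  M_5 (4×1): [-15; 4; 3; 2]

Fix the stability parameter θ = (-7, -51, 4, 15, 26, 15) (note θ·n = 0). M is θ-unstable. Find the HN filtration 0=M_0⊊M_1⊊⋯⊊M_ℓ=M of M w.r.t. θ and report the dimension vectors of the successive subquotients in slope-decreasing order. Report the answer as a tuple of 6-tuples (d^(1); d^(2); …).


Via rank(M_{q-1}∘⋯∘M_p): M ≅ I[1,3], I[2,6], I[6,6]^3.
μ_θ-semistable layers: μ^(1)=41/2; μ^(2)=15; μ^(3)=4; μ^(4)=-29; μ^(5)=-51

((0, 0, 0, 0, 1, 1); (0, 0, 0, 1, 0, 3); (0, 0, 2, 0, 0, 0); (1, 1, 0, 0, 0, 0); (0, 1, 0, 0, 0, 0))


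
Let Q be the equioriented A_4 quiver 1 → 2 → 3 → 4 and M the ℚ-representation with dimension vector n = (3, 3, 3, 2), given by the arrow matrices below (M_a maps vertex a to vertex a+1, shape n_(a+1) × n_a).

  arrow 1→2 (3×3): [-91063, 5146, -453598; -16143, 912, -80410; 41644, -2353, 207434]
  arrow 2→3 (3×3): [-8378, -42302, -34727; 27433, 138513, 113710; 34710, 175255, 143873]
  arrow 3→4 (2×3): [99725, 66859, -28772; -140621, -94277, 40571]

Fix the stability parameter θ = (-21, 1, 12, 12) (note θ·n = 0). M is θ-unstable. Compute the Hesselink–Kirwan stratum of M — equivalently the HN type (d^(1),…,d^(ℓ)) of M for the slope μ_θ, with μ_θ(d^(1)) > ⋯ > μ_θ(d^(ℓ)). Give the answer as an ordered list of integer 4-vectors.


Via rank(M_{q-1}∘⋯∘M_p): M ≅ I[1,1], I[1,4]^2, I[2,3].
μ_θ-semistable layers: μ^(1)=12; μ^(2)=1; μ^(3)=-21

((0, 0, 3, 2); (0, 3, 0, 0); (3, 0, 0, 0))


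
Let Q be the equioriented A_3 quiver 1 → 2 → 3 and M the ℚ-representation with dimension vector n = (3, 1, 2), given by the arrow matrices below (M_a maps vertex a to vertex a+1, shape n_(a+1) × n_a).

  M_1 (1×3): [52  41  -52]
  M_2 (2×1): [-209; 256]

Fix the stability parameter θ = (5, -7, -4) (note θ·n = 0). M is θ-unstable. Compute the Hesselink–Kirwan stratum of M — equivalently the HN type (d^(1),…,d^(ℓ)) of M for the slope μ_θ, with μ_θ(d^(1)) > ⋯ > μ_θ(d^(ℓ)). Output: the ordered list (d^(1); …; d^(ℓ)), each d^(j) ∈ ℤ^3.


Interval decomposition of M: I[1,1]^2, I[1,3], I[3,3].
HN type (ℓ=3): μ^(1)=5; μ^(2)=-2; μ^(3)=-4

((2, 0, 0); (1, 1, 1); (0, 0, 1))


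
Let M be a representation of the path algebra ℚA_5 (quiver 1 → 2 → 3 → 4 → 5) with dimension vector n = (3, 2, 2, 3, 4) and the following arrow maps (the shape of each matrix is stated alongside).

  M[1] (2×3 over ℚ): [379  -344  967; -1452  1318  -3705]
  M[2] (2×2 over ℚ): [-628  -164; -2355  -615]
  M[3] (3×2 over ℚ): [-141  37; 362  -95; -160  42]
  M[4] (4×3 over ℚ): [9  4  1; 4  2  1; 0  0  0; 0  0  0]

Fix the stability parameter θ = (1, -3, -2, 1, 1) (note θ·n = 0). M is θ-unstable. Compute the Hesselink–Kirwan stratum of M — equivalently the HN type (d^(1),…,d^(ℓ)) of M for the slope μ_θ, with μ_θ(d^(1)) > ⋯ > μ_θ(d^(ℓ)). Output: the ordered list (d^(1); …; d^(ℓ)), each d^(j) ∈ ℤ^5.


Interval decomposition of M: I[1,1], I[1,2], I[1,5], I[3,4], I[4,5], I[5,5]^2.
HN type (ℓ=4): μ^(1)=1; μ^(2)=-1; μ^(3)=-4/3; μ^(4)=-2

((1, 0, 0, 3, 4); (1, 1, 0, 0, 0); (1, 1, 1, 0, 0); (0, 0, 1, 0, 0))


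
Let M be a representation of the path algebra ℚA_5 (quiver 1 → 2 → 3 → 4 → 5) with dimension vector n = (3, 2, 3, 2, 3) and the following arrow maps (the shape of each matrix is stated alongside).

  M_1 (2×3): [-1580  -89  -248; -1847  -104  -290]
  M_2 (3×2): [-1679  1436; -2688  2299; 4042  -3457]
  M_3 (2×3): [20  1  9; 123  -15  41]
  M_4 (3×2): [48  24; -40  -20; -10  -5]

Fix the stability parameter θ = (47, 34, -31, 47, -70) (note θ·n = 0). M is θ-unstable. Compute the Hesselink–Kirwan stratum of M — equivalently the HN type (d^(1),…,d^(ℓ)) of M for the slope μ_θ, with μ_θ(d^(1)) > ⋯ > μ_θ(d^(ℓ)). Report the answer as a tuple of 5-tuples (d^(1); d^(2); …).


Interval decomposition of M: I[1,1], I[1,4], I[1,5], I[3,3], I[5,5]^2.
HN type (ℓ=5): μ^(1)=47; μ^(2)=50/3; μ^(3)=27/5; μ^(4)=-31; μ^(5)=-70

((1, 0, 0, 1, 0); (1, 1, 1, 0, 0); (1, 1, 1, 1, 1); (0, 0, 1, 0, 0); (0, 0, 0, 0, 2))


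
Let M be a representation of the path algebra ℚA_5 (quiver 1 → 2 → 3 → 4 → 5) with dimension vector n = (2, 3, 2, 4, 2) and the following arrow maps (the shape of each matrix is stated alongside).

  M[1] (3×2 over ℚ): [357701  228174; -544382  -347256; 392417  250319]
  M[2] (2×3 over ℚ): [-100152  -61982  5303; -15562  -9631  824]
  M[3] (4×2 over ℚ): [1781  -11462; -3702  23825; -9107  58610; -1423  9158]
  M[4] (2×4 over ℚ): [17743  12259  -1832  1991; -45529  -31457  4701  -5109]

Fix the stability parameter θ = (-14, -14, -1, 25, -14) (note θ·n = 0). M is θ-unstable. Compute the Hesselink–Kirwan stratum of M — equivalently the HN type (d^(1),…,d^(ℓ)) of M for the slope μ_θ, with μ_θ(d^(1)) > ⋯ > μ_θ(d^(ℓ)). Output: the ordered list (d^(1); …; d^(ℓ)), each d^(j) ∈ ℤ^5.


Barcode: M ≅ I[1,5]^2, I[2,2], I[4,4]^2. HN layers by μ_θ (4 steps, strictly decreasing):
  μ^(1)=25; μ^(2)=11/2; μ^(3)=-1; μ^(4)=-14

((0, 0, 0, 2, 0); (0, 0, 0, 2, 2); (0, 0, 2, 0, 0); (2, 3, 0, 0, 0))
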